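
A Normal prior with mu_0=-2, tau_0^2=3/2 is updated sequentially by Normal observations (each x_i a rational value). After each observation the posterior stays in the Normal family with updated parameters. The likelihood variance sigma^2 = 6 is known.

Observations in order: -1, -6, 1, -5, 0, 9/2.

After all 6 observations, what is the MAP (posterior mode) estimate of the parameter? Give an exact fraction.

-29/20

obs 1: x=-1 → posterior Normal(-9/5, 6/5)
obs 2: x=-6 → posterior Normal(-5/2, 1)
obs 3: x=1 → posterior Normal(-2, 6/7)
obs 4: x=-5 → posterior Normal(-19/8, 3/4)
obs 5: x=0 → posterior Normal(-19/9, 2/3)
obs 6: x=9/2 → posterior Normal(-29/20, 3/5)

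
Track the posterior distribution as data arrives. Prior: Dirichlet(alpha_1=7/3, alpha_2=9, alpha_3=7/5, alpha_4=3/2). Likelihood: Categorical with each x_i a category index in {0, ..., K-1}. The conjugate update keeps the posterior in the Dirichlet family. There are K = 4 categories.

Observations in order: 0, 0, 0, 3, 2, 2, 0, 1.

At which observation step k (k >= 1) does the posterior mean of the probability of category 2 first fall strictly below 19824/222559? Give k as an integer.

k = 2

obs 1: x=0 → posterior Dirichlet(10/3, 9, 7/5, 3/2)
obs 2: x=0 → posterior Dirichlet(13/3, 9, 7/5, 3/2)
obs 3: x=0 → posterior Dirichlet(16/3, 9, 7/5, 3/2)
obs 4: x=3 → posterior Dirichlet(16/3, 9, 7/5, 5/2)
obs 5: x=2 → posterior Dirichlet(16/3, 9, 12/5, 5/2)
obs 6: x=2 → posterior Dirichlet(16/3, 9, 17/5, 5/2)
obs 7: x=0 → posterior Dirichlet(19/3, 9, 17/5, 5/2)
obs 8: x=1 → posterior Dirichlet(19/3, 10, 17/5, 5/2)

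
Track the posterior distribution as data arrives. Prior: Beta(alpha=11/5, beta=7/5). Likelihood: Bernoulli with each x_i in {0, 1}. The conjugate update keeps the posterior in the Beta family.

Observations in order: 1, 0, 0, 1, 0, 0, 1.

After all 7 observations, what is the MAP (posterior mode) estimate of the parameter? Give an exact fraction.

21/43

obs 1: x=1 → posterior Beta(16/5, 7/5)
obs 2: x=0 → posterior Beta(16/5, 12/5)
obs 3: x=0 → posterior Beta(16/5, 17/5)
obs 4: x=1 → posterior Beta(21/5, 17/5)
obs 5: x=0 → posterior Beta(21/5, 22/5)
obs 6: x=0 → posterior Beta(21/5, 27/5)
obs 7: x=1 → posterior Beta(26/5, 27/5)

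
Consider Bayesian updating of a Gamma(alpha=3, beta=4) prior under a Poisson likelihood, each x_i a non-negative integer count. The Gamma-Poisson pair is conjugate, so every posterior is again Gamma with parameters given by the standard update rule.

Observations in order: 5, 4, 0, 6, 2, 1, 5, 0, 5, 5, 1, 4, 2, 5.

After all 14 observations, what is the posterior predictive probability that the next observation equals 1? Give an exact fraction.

85964963345326529901359523611708713477708160638838441559195648/455959686821366022454949378982905905942144382221632529971562579

obs 1: x=5 → posterior Gamma(8, 5)
obs 2: x=4 → posterior Gamma(12, 6)
obs 3: x=0 → posterior Gamma(12, 7)
obs 4: x=6 → posterior Gamma(18, 8)
obs 5: x=2 → posterior Gamma(20, 9)
obs 6: x=1 → posterior Gamma(21, 10)
obs 7: x=5 → posterior Gamma(26, 11)
obs 8: x=0 → posterior Gamma(26, 12)
obs 9: x=5 → posterior Gamma(31, 13)
obs 10: x=5 → posterior Gamma(36, 14)
obs 11: x=1 → posterior Gamma(37, 15)
obs 12: x=4 → posterior Gamma(41, 16)
obs 13: x=2 → posterior Gamma(43, 17)
obs 14: x=5 → posterior Gamma(48, 18)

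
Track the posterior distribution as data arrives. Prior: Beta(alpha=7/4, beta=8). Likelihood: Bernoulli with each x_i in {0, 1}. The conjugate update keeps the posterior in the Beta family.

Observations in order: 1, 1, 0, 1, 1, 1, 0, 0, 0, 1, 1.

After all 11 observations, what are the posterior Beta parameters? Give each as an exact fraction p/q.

alpha=35/4, beta=12

obs 1: x=1 → posterior Beta(11/4, 8)
obs 2: x=1 → posterior Beta(15/4, 8)
obs 3: x=0 → posterior Beta(15/4, 9)
obs 4: x=1 → posterior Beta(19/4, 9)
obs 5: x=1 → posterior Beta(23/4, 9)
obs 6: x=1 → posterior Beta(27/4, 9)
obs 7: x=0 → posterior Beta(27/4, 10)
obs 8: x=0 → posterior Beta(27/4, 11)
obs 9: x=0 → posterior Beta(27/4, 12)
obs 10: x=1 → posterior Beta(31/4, 12)
obs 11: x=1 → posterior Beta(35/4, 12)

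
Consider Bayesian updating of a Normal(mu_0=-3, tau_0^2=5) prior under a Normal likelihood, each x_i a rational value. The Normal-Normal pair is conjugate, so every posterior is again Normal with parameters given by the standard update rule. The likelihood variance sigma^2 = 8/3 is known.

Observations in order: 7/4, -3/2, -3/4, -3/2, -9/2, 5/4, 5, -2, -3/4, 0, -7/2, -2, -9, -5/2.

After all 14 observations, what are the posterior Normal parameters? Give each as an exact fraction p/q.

mu_0=-162/109, tau_0^2=20/109

obs 1: x=7/4 → posterior Normal(9/92, 40/23)
obs 2: x=-3/2 → posterior Normal(-81/152, 20/19)
obs 3: x=-3/4 → posterior Normal(-63/106, 40/53)
obs 4: x=-3/2 → posterior Normal(-27/34, 10/17)
obs 5: x=-9/2 → posterior Normal(-243/166, 40/83)
obs 6: x=5/4 → posterior Normal(-411/392, 20/49)
obs 7: x=5 → posterior Normal(-111/452, 40/113)
obs 8: x=-2 → posterior Normal(-231/512, 5/16)
obs 9: x=-3/4 → posterior Normal(-69/143, 40/143)
obs 10: x=0 → posterior Normal(-69/158, 20/79)
obs 11: x=-7/2 → posterior Normal(-243/346, 40/173)
obs 12: x=-2 → posterior Normal(-303/376, 10/47)
obs 13: x=-9 → posterior Normal(-573/406, 40/203)
obs 14: x=-5/2 → posterior Normal(-162/109, 20/109)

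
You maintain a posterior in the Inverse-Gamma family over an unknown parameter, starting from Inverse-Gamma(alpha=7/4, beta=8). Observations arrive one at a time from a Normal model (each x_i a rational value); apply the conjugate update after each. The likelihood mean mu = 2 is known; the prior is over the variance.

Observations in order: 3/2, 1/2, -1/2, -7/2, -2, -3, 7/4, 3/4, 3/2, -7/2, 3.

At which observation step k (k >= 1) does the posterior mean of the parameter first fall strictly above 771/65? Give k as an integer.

obs 1: x=3/2 → posterior Inverse-Gamma(9/4, 65/8)
obs 2: x=1/2 → posterior Inverse-Gamma(11/4, 37/4)
obs 3: x=-1/2 → posterior Inverse-Gamma(13/4, 99/8)
obs 4: x=-7/2 → posterior Inverse-Gamma(15/4, 55/2)
obs 5: x=-2 → posterior Inverse-Gamma(17/4, 71/2)
obs 6: x=-3 → posterior Inverse-Gamma(19/4, 48)
obs 7: x=7/4 → posterior Inverse-Gamma(21/4, 1537/32)
obs 8: x=3/4 → posterior Inverse-Gamma(23/4, 781/16)
obs 9: x=3/2 → posterior Inverse-Gamma(25/4, 783/16)
obs 10: x=-7/2 → posterior Inverse-Gamma(27/4, 1025/16)
obs 11: x=3 → posterior Inverse-Gamma(29/4, 1033/16)

k = 6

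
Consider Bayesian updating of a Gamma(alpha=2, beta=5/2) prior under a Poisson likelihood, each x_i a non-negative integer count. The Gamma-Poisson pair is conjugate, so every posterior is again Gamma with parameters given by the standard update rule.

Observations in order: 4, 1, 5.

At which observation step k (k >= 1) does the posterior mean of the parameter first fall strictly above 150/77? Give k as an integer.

k = 3

obs 1: x=4 → posterior Gamma(6, 7/2)
obs 2: x=1 → posterior Gamma(7, 9/2)
obs 3: x=5 → posterior Gamma(12, 11/2)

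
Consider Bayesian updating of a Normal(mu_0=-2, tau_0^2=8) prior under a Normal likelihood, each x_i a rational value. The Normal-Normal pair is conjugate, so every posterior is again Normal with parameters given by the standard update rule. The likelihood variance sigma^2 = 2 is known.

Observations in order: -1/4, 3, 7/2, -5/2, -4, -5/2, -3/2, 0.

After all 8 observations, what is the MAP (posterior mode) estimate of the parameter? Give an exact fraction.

-19/33

obs 1: x=-1/4 → posterior Normal(-3/5, 8/5)
obs 2: x=3 → posterior Normal(1, 8/9)
obs 3: x=7/2 → posterior Normal(23/13, 8/13)
obs 4: x=-5/2 → posterior Normal(13/17, 8/17)
obs 5: x=-4 → posterior Normal(-1/7, 8/21)
obs 6: x=-5/2 → posterior Normal(-13/25, 8/25)
obs 7: x=-3/2 → posterior Normal(-19/29, 8/29)
obs 8: x=0 → posterior Normal(-19/33, 8/33)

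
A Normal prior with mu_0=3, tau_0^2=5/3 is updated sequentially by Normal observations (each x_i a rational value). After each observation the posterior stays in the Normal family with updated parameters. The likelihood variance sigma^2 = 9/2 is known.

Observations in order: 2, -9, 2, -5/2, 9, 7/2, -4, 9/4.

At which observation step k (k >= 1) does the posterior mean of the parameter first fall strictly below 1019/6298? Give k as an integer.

k = 4

obs 1: x=2 → posterior Normal(101/37, 45/37)
obs 2: x=-9 → posterior Normal(11/47, 45/47)
obs 3: x=2 → posterior Normal(31/57, 15/19)
obs 4: x=-5/2 → posterior Normal(6/67, 45/67)
obs 5: x=9 → posterior Normal(96/77, 45/77)
obs 6: x=7/2 → posterior Normal(131/87, 15/29)
obs 7: x=-4 → posterior Normal(91/97, 45/97)
obs 8: x=9/4 → posterior Normal(227/214, 45/107)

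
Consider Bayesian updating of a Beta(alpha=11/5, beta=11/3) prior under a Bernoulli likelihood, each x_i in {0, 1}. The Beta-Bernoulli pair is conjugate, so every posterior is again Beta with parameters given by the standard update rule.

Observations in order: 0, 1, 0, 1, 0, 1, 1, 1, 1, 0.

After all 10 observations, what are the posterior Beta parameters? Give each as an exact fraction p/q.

alpha=41/5, beta=23/3

obs 1: x=0 → posterior Beta(11/5, 14/3)
obs 2: x=1 → posterior Beta(16/5, 14/3)
obs 3: x=0 → posterior Beta(16/5, 17/3)
obs 4: x=1 → posterior Beta(21/5, 17/3)
obs 5: x=0 → posterior Beta(21/5, 20/3)
obs 6: x=1 → posterior Beta(26/5, 20/3)
obs 7: x=1 → posterior Beta(31/5, 20/3)
obs 8: x=1 → posterior Beta(36/5, 20/3)
obs 9: x=1 → posterior Beta(41/5, 20/3)
obs 10: x=0 → posterior Beta(41/5, 23/3)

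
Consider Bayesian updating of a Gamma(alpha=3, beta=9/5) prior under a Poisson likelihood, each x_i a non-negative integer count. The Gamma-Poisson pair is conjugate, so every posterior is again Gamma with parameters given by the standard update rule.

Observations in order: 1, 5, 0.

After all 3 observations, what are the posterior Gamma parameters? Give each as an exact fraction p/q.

obs 1: x=1 → posterior Gamma(4, 14/5)
obs 2: x=5 → posterior Gamma(9, 19/5)
obs 3: x=0 → posterior Gamma(9, 24/5)

alpha=9, beta=24/5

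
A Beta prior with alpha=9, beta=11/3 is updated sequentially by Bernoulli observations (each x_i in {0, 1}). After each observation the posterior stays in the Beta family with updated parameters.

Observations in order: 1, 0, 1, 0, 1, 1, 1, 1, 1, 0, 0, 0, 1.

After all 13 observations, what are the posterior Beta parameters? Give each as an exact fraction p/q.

obs 1: x=1 → posterior Beta(10, 11/3)
obs 2: x=0 → posterior Beta(10, 14/3)
obs 3: x=1 → posterior Beta(11, 14/3)
obs 4: x=0 → posterior Beta(11, 17/3)
obs 5: x=1 → posterior Beta(12, 17/3)
obs 6: x=1 → posterior Beta(13, 17/3)
obs 7: x=1 → posterior Beta(14, 17/3)
obs 8: x=1 → posterior Beta(15, 17/3)
obs 9: x=1 → posterior Beta(16, 17/3)
obs 10: x=0 → posterior Beta(16, 20/3)
obs 11: x=0 → posterior Beta(16, 23/3)
obs 12: x=0 → posterior Beta(16, 26/3)
obs 13: x=1 → posterior Beta(17, 26/3)

alpha=17, beta=26/3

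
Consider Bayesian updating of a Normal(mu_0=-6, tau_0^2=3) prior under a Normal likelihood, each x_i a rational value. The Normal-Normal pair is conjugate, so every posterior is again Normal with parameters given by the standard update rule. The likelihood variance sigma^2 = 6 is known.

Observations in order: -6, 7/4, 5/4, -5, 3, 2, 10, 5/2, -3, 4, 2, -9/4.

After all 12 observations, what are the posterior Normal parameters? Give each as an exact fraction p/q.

mu_0=-1/8, tau_0^2=3/7

obs 1: x=-6 → posterior Normal(-6, 2)
obs 2: x=7/4 → posterior Normal(-65/16, 3/2)
obs 3: x=5/4 → posterior Normal(-3, 6/5)
obs 4: x=-5 → posterior Normal(-10/3, 1)
obs 5: x=3 → posterior Normal(-17/7, 6/7)
obs 6: x=2 → posterior Normal(-15/8, 3/4)
obs 7: x=10 → posterior Normal(-5/9, 2/3)
obs 8: x=5/2 → posterior Normal(-1/4, 3/5)
obs 9: x=-3 → posterior Normal(-1/2, 6/11)
obs 10: x=4 → posterior Normal(-1/8, 1/2)
obs 11: x=2 → posterior Normal(1/26, 6/13)
obs 12: x=-9/4 → posterior Normal(-1/8, 3/7)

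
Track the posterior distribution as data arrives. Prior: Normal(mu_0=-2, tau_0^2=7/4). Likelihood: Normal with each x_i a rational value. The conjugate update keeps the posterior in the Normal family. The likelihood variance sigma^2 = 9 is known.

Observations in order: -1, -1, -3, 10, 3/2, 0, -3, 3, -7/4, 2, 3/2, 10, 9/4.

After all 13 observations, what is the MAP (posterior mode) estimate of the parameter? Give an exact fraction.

143/254

obs 1: x=-1 → posterior Normal(-79/43, 63/43)
obs 2: x=-1 → posterior Normal(-43/25, 63/50)
obs 3: x=-3 → posterior Normal(-107/57, 21/19)
obs 4: x=10 → posterior Normal(-37/64, 63/64)
obs 5: x=3/2 → posterior Normal(-53/142, 63/71)
obs 6: x=0 → posterior Normal(-53/156, 21/26)
obs 7: x=-3 → posterior Normal(-19/34, 63/85)
obs 8: x=3 → posterior Normal(-53/184, 63/92)
obs 9: x=-7/4 → posterior Normal(-155/396, 7/11)
obs 10: x=2 → posterior Normal(-99/424, 63/106)
obs 11: x=3/2 → posterior Normal(-57/452, 63/113)
obs 12: x=10 → posterior Normal(223/480, 21/40)
obs 13: x=9/4 → posterior Normal(143/254, 63/127)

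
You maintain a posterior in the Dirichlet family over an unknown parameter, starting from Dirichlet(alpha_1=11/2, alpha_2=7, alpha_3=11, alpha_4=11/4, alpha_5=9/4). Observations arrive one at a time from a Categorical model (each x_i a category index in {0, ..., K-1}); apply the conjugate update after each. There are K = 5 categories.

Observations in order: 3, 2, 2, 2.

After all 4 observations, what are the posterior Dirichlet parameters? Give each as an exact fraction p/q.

obs 1: x=3 → posterior Dirichlet(11/2, 7, 11, 15/4, 9/4)
obs 2: x=2 → posterior Dirichlet(11/2, 7, 12, 15/4, 9/4)
obs 3: x=2 → posterior Dirichlet(11/2, 7, 13, 15/4, 9/4)
obs 4: x=2 → posterior Dirichlet(11/2, 7, 14, 15/4, 9/4)

alpha_1=11/2, alpha_2=7, alpha_3=14, alpha_4=15/4, alpha_5=9/4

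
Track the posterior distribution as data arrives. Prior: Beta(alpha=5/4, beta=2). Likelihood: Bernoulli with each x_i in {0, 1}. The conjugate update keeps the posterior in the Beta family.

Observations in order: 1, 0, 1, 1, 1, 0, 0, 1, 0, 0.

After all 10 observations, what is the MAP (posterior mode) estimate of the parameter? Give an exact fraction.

7/15

obs 1: x=1 → posterior Beta(9/4, 2)
obs 2: x=0 → posterior Beta(9/4, 3)
obs 3: x=1 → posterior Beta(13/4, 3)
obs 4: x=1 → posterior Beta(17/4, 3)
obs 5: x=1 → posterior Beta(21/4, 3)
obs 6: x=0 → posterior Beta(21/4, 4)
obs 7: x=0 → posterior Beta(21/4, 5)
obs 8: x=1 → posterior Beta(25/4, 5)
obs 9: x=0 → posterior Beta(25/4, 6)
obs 10: x=0 → posterior Beta(25/4, 7)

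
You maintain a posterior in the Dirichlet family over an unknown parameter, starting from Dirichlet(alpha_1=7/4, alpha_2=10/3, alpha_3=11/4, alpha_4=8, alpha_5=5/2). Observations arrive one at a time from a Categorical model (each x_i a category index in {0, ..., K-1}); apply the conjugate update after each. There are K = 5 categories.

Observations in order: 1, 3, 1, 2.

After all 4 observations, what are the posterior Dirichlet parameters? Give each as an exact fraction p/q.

alpha_1=7/4, alpha_2=16/3, alpha_3=15/4, alpha_4=9, alpha_5=5/2

obs 1: x=1 → posterior Dirichlet(7/4, 13/3, 11/4, 8, 5/2)
obs 2: x=3 → posterior Dirichlet(7/4, 13/3, 11/4, 9, 5/2)
obs 3: x=1 → posterior Dirichlet(7/4, 16/3, 11/4, 9, 5/2)
obs 4: x=2 → posterior Dirichlet(7/4, 16/3, 15/4, 9, 5/2)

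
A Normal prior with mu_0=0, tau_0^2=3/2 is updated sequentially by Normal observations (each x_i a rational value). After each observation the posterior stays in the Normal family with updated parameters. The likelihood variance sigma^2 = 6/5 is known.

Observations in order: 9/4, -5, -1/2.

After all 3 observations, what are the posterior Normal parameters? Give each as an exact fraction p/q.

mu_0=-65/76, tau_0^2=6/19

obs 1: x=9/4 → posterior Normal(5/4, 2/3)
obs 2: x=-5 → posterior Normal(-55/56, 3/7)
obs 3: x=-1/2 → posterior Normal(-65/76, 6/19)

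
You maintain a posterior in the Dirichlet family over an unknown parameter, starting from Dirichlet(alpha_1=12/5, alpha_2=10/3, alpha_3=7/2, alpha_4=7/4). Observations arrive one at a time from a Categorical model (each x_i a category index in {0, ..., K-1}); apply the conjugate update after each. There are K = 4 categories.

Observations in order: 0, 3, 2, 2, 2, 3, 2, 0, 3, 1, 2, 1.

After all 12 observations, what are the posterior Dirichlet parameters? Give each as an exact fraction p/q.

alpha_1=22/5, alpha_2=16/3, alpha_3=17/2, alpha_4=19/4

obs 1: x=0 → posterior Dirichlet(17/5, 10/3, 7/2, 7/4)
obs 2: x=3 → posterior Dirichlet(17/5, 10/3, 7/2, 11/4)
obs 3: x=2 → posterior Dirichlet(17/5, 10/3, 9/2, 11/4)
obs 4: x=2 → posterior Dirichlet(17/5, 10/3, 11/2, 11/4)
obs 5: x=2 → posterior Dirichlet(17/5, 10/3, 13/2, 11/4)
obs 6: x=3 → posterior Dirichlet(17/5, 10/3, 13/2, 15/4)
obs 7: x=2 → posterior Dirichlet(17/5, 10/3, 15/2, 15/4)
obs 8: x=0 → posterior Dirichlet(22/5, 10/3, 15/2, 15/4)
obs 9: x=3 → posterior Dirichlet(22/5, 10/3, 15/2, 19/4)
obs 10: x=1 → posterior Dirichlet(22/5, 13/3, 15/2, 19/4)
obs 11: x=2 → posterior Dirichlet(22/5, 13/3, 17/2, 19/4)
obs 12: x=1 → posterior Dirichlet(22/5, 16/3, 17/2, 19/4)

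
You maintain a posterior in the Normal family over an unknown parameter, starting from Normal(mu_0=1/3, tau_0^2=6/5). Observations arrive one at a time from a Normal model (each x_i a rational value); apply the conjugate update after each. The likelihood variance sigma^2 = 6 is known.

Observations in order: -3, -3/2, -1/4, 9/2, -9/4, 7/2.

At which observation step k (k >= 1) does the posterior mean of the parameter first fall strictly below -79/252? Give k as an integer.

k = 2

obs 1: x=-3 → posterior Normal(-2/9, 1)
obs 2: x=-3/2 → posterior Normal(-17/42, 6/7)
obs 3: x=-1/4 → posterior Normal(-37/96, 3/4)
obs 4: x=9/2 → posterior Normal(17/108, 2/3)
obs 5: x=-9/4 → posterior Normal(-1/12, 3/5)
obs 6: x=7/2 → posterior Normal(8/33, 6/11)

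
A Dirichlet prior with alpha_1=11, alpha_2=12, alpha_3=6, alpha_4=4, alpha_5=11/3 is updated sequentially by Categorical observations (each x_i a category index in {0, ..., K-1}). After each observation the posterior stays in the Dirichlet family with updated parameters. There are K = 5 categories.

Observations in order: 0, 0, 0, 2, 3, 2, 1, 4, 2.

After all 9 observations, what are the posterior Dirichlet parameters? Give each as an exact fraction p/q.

alpha_1=14, alpha_2=13, alpha_3=9, alpha_4=5, alpha_5=14/3

obs 1: x=0 → posterior Dirichlet(12, 12, 6, 4, 11/3)
obs 2: x=0 → posterior Dirichlet(13, 12, 6, 4, 11/3)
obs 3: x=0 → posterior Dirichlet(14, 12, 6, 4, 11/3)
obs 4: x=2 → posterior Dirichlet(14, 12, 7, 4, 11/3)
obs 5: x=3 → posterior Dirichlet(14, 12, 7, 5, 11/3)
obs 6: x=2 → posterior Dirichlet(14, 12, 8, 5, 11/3)
obs 7: x=1 → posterior Dirichlet(14, 13, 8, 5, 11/3)
obs 8: x=4 → posterior Dirichlet(14, 13, 8, 5, 14/3)
obs 9: x=2 → posterior Dirichlet(14, 13, 9, 5, 14/3)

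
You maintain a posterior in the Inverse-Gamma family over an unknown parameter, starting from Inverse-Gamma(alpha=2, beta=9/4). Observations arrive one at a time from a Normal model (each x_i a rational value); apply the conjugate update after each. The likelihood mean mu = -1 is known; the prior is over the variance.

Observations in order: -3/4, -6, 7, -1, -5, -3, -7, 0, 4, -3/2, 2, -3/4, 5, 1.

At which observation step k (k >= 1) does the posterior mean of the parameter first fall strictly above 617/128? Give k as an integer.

obs 1: x=-3/4 → posterior Inverse-Gamma(5/2, 73/32)
obs 2: x=-6 → posterior Inverse-Gamma(3, 473/32)
obs 3: x=7 → posterior Inverse-Gamma(7/2, 1497/32)
obs 4: x=-1 → posterior Inverse-Gamma(4, 1497/32)
obs 5: x=-5 → posterior Inverse-Gamma(9/2, 1753/32)
obs 6: x=-3 → posterior Inverse-Gamma(5, 1817/32)
obs 7: x=-7 → posterior Inverse-Gamma(11/2, 2393/32)
obs 8: x=0 → posterior Inverse-Gamma(6, 2409/32)
obs 9: x=4 → posterior Inverse-Gamma(13/2, 2809/32)
obs 10: x=-3/2 → posterior Inverse-Gamma(7, 2813/32)
obs 11: x=2 → posterior Inverse-Gamma(15/2, 2957/32)
obs 12: x=-3/4 → posterior Inverse-Gamma(8, 1479/16)
obs 13: x=5 → posterior Inverse-Gamma(17/2, 1767/16)
obs 14: x=1 → posterior Inverse-Gamma(9, 1799/16)

k = 2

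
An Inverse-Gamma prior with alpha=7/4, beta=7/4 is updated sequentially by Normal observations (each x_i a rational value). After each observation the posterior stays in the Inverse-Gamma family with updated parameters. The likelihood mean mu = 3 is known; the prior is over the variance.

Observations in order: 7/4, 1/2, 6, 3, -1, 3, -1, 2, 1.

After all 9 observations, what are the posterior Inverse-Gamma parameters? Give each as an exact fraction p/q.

alpha=25/4, beta=917/32

obs 1: x=7/4 → posterior Inverse-Gamma(9/4, 81/32)
obs 2: x=1/2 → posterior Inverse-Gamma(11/4, 181/32)
obs 3: x=6 → posterior Inverse-Gamma(13/4, 325/32)
obs 4: x=3 → posterior Inverse-Gamma(15/4, 325/32)
obs 5: x=-1 → posterior Inverse-Gamma(17/4, 581/32)
obs 6: x=3 → posterior Inverse-Gamma(19/4, 581/32)
obs 7: x=-1 → posterior Inverse-Gamma(21/4, 837/32)
obs 8: x=2 → posterior Inverse-Gamma(23/4, 853/32)
obs 9: x=1 → posterior Inverse-Gamma(25/4, 917/32)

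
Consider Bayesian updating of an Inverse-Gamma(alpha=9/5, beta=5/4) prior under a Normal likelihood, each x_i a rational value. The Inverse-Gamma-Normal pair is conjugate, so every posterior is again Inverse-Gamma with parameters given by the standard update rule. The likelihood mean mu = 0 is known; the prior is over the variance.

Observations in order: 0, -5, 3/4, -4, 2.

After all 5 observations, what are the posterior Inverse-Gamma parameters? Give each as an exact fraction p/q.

obs 1: x=0 → posterior Inverse-Gamma(23/10, 5/4)
obs 2: x=-5 → posterior Inverse-Gamma(14/5, 55/4)
obs 3: x=3/4 → posterior Inverse-Gamma(33/10, 449/32)
obs 4: x=-4 → posterior Inverse-Gamma(19/5, 705/32)
obs 5: x=2 → posterior Inverse-Gamma(43/10, 769/32)

alpha=43/10, beta=769/32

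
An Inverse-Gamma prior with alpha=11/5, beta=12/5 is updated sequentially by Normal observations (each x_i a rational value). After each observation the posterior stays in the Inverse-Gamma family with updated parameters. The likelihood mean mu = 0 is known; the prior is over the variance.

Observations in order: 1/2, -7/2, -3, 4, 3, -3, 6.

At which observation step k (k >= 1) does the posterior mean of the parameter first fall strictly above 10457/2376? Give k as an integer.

k = 3

obs 1: x=1/2 → posterior Inverse-Gamma(27/10, 101/40)
obs 2: x=-7/2 → posterior Inverse-Gamma(16/5, 173/20)
obs 3: x=-3 → posterior Inverse-Gamma(37/10, 263/20)
obs 4: x=4 → posterior Inverse-Gamma(21/5, 423/20)
obs 5: x=3 → posterior Inverse-Gamma(47/10, 513/20)
obs 6: x=-3 → posterior Inverse-Gamma(26/5, 603/20)
obs 7: x=6 → posterior Inverse-Gamma(57/10, 963/20)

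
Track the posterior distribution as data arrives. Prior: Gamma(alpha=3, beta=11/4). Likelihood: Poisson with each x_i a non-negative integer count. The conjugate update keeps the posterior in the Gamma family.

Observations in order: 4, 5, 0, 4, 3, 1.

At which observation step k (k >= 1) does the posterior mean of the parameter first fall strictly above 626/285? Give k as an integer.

k = 2

obs 1: x=4 → posterior Gamma(7, 15/4)
obs 2: x=5 → posterior Gamma(12, 19/4)
obs 3: x=0 → posterior Gamma(12, 23/4)
obs 4: x=4 → posterior Gamma(16, 27/4)
obs 5: x=3 → posterior Gamma(19, 31/4)
obs 6: x=1 → posterior Gamma(20, 35/4)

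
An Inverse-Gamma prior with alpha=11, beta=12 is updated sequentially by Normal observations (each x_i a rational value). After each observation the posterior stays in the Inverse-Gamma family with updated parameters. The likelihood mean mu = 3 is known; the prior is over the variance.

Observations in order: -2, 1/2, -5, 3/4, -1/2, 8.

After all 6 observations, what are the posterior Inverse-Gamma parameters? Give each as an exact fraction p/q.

alpha=14, beta=2585/32

obs 1: x=-2 → posterior Inverse-Gamma(23/2, 49/2)
obs 2: x=1/2 → posterior Inverse-Gamma(12, 221/8)
obs 3: x=-5 → posterior Inverse-Gamma(25/2, 477/8)
obs 4: x=3/4 → posterior Inverse-Gamma(13, 1989/32)
obs 5: x=-1/2 → posterior Inverse-Gamma(27/2, 2185/32)
obs 6: x=8 → posterior Inverse-Gamma(14, 2585/32)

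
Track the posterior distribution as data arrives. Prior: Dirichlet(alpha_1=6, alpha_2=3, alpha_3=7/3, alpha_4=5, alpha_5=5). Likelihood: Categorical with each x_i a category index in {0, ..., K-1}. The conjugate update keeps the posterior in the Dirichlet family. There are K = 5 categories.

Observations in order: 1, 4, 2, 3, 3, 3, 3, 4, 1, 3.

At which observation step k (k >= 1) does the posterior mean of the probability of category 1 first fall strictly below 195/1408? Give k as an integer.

k = 8

obs 1: x=1 → posterior Dirichlet(6, 4, 7/3, 5, 5)
obs 2: x=4 → posterior Dirichlet(6, 4, 7/3, 5, 6)
obs 3: x=2 → posterior Dirichlet(6, 4, 10/3, 5, 6)
obs 4: x=3 → posterior Dirichlet(6, 4, 10/3, 6, 6)
obs 5: x=3 → posterior Dirichlet(6, 4, 10/3, 7, 6)
obs 6: x=3 → posterior Dirichlet(6, 4, 10/3, 8, 6)
obs 7: x=3 → posterior Dirichlet(6, 4, 10/3, 9, 6)
obs 8: x=4 → posterior Dirichlet(6, 4, 10/3, 9, 7)
obs 9: x=1 → posterior Dirichlet(6, 5, 10/3, 9, 7)
obs 10: x=3 → posterior Dirichlet(6, 5, 10/3, 10, 7)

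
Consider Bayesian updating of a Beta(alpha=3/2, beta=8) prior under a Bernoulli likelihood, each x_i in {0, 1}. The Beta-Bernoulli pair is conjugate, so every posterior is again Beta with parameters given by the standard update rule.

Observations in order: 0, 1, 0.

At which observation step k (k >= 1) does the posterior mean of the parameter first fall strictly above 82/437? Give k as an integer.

k = 2

obs 1: x=0 → posterior Beta(3/2, 9)
obs 2: x=1 → posterior Beta(5/2, 9)
obs 3: x=0 → posterior Beta(5/2, 10)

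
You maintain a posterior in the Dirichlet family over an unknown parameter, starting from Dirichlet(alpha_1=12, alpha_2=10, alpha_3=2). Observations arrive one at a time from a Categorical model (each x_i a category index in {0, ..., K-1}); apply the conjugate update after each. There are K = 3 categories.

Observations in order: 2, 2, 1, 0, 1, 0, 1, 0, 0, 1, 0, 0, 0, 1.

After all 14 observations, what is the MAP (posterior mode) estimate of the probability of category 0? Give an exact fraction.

18/35

obs 1: x=2 → posterior Dirichlet(12, 10, 3)
obs 2: x=2 → posterior Dirichlet(12, 10, 4)
obs 3: x=1 → posterior Dirichlet(12, 11, 4)
obs 4: x=0 → posterior Dirichlet(13, 11, 4)
obs 5: x=1 → posterior Dirichlet(13, 12, 4)
obs 6: x=0 → posterior Dirichlet(14, 12, 4)
obs 7: x=1 → posterior Dirichlet(14, 13, 4)
obs 8: x=0 → posterior Dirichlet(15, 13, 4)
obs 9: x=0 → posterior Dirichlet(16, 13, 4)
obs 10: x=1 → posterior Dirichlet(16, 14, 4)
obs 11: x=0 → posterior Dirichlet(17, 14, 4)
obs 12: x=0 → posterior Dirichlet(18, 14, 4)
obs 13: x=0 → posterior Dirichlet(19, 14, 4)
obs 14: x=1 → posterior Dirichlet(19, 15, 4)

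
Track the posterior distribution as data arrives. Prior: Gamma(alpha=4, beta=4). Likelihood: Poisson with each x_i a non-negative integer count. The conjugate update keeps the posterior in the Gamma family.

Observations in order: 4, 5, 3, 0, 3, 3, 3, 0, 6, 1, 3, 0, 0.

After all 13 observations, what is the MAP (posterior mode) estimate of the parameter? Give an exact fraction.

obs 1: x=4 → posterior Gamma(8, 5)
obs 2: x=5 → posterior Gamma(13, 6)
obs 3: x=3 → posterior Gamma(16, 7)
obs 4: x=0 → posterior Gamma(16, 8)
obs 5: x=3 → posterior Gamma(19, 9)
obs 6: x=3 → posterior Gamma(22, 10)
obs 7: x=3 → posterior Gamma(25, 11)
obs 8: x=0 → posterior Gamma(25, 12)
obs 9: x=6 → posterior Gamma(31, 13)
obs 10: x=1 → posterior Gamma(32, 14)
obs 11: x=3 → posterior Gamma(35, 15)
obs 12: x=0 → posterior Gamma(35, 16)
obs 13: x=0 → posterior Gamma(35, 17)

2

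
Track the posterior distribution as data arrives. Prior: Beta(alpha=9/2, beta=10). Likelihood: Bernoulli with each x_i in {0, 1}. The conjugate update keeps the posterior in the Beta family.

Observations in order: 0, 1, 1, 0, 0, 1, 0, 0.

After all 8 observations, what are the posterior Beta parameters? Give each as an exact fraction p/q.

obs 1: x=0 → posterior Beta(9/2, 11)
obs 2: x=1 → posterior Beta(11/2, 11)
obs 3: x=1 → posterior Beta(13/2, 11)
obs 4: x=0 → posterior Beta(13/2, 12)
obs 5: x=0 → posterior Beta(13/2, 13)
obs 6: x=1 → posterior Beta(15/2, 13)
obs 7: x=0 → posterior Beta(15/2, 14)
obs 8: x=0 → posterior Beta(15/2, 15)

alpha=15/2, beta=15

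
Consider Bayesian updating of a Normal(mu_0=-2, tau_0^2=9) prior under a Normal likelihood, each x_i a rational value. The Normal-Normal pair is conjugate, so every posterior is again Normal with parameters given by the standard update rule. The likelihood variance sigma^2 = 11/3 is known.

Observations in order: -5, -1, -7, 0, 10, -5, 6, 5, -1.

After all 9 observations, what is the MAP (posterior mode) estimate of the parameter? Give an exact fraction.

obs 1: x=-5 → posterior Normal(-157/38, 99/38)
obs 2: x=-1 → posterior Normal(-184/65, 99/65)
obs 3: x=-7 → posterior Normal(-373/92, 99/92)
obs 4: x=0 → posterior Normal(-373/119, 99/119)
obs 5: x=10 → posterior Normal(-103/146, 99/146)
obs 6: x=-5 → posterior Normal(-238/173, 99/173)
obs 7: x=6 → posterior Normal(-19/50, 99/200)
obs 8: x=5 → posterior Normal(59/227, 99/227)
obs 9: x=-1 → posterior Normal(16/127, 99/254)

16/127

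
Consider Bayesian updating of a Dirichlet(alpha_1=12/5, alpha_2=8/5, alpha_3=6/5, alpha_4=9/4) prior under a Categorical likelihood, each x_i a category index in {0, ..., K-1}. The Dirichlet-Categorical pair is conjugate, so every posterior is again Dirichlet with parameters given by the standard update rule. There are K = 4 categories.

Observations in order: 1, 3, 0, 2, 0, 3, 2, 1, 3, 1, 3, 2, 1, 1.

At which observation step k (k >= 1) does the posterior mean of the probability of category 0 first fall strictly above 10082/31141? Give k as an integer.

obs 1: x=1 → posterior Dirichlet(12/5, 13/5, 6/5, 9/4)
obs 2: x=3 → posterior Dirichlet(12/5, 13/5, 6/5, 13/4)
obs 3: x=0 → posterior Dirichlet(17/5, 13/5, 6/5, 13/4)
obs 4: x=2 → posterior Dirichlet(17/5, 13/5, 11/5, 13/4)
obs 5: x=0 → posterior Dirichlet(22/5, 13/5, 11/5, 13/4)
obs 6: x=3 → posterior Dirichlet(22/5, 13/5, 11/5, 17/4)
obs 7: x=2 → posterior Dirichlet(22/5, 13/5, 16/5, 17/4)
obs 8: x=1 → posterior Dirichlet(22/5, 18/5, 16/5, 17/4)
obs 9: x=3 → posterior Dirichlet(22/5, 18/5, 16/5, 21/4)
obs 10: x=1 → posterior Dirichlet(22/5, 23/5, 16/5, 21/4)
obs 11: x=3 → posterior Dirichlet(22/5, 23/5, 16/5, 25/4)
obs 12: x=2 → posterior Dirichlet(22/5, 23/5, 21/5, 25/4)
obs 13: x=1 → posterior Dirichlet(22/5, 28/5, 21/5, 25/4)
obs 14: x=1 → posterior Dirichlet(22/5, 33/5, 21/5, 25/4)

k = 3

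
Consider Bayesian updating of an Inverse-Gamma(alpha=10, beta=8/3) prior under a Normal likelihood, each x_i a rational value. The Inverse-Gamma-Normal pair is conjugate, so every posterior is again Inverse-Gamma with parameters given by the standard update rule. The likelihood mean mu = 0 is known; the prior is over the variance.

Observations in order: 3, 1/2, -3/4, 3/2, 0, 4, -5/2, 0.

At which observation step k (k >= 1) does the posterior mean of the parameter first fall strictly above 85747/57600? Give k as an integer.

k = 7

obs 1: x=3 → posterior Inverse-Gamma(21/2, 43/6)
obs 2: x=1/2 → posterior Inverse-Gamma(11, 175/24)
obs 3: x=-3/4 → posterior Inverse-Gamma(23/2, 727/96)
obs 4: x=3/2 → posterior Inverse-Gamma(12, 835/96)
obs 5: x=0 → posterior Inverse-Gamma(25/2, 835/96)
obs 6: x=4 → posterior Inverse-Gamma(13, 1603/96)
obs 7: x=-5/2 → posterior Inverse-Gamma(27/2, 1903/96)
obs 8: x=0 → posterior Inverse-Gamma(14, 1903/96)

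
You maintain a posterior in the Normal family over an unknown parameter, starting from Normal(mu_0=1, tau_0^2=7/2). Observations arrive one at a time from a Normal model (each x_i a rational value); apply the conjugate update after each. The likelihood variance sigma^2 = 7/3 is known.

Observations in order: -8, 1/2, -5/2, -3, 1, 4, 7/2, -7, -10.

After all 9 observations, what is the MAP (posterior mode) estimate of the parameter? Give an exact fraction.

obs 1: x=-8 → posterior Normal(-22/5, 7/5)
obs 2: x=1/2 → posterior Normal(-41/16, 7/8)
obs 3: x=-5/2 → posterior Normal(-28/11, 7/11)
obs 4: x=-3 → posterior Normal(-37/14, 1/2)
obs 5: x=1 → posterior Normal(-2, 7/17)
obs 6: x=4 → posterior Normal(-11/10, 7/20)
obs 7: x=7/2 → posterior Normal(-1/2, 7/23)
obs 8: x=-7 → posterior Normal(-5/4, 7/26)
obs 9: x=-10 → posterior Normal(-125/58, 7/29)

-125/58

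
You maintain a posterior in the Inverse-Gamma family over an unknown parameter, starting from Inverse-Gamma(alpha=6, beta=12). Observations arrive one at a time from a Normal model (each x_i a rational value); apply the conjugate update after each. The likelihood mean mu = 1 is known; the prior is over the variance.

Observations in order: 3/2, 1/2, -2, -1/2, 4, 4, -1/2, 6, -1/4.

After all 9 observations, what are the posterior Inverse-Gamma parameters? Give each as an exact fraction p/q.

obs 1: x=3/2 → posterior Inverse-Gamma(13/2, 97/8)
obs 2: x=1/2 → posterior Inverse-Gamma(7, 49/4)
obs 3: x=-2 → posterior Inverse-Gamma(15/2, 67/4)
obs 4: x=-1/2 → posterior Inverse-Gamma(8, 143/8)
obs 5: x=4 → posterior Inverse-Gamma(17/2, 179/8)
obs 6: x=4 → posterior Inverse-Gamma(9, 215/8)
obs 7: x=-1/2 → posterior Inverse-Gamma(19/2, 28)
obs 8: x=6 → posterior Inverse-Gamma(10, 81/2)
obs 9: x=-1/4 → posterior Inverse-Gamma(21/2, 1321/32)

alpha=21/2, beta=1321/32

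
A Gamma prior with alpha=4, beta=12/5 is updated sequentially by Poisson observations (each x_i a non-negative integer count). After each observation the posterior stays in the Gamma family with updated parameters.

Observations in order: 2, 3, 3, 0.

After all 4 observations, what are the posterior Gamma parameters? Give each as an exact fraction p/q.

obs 1: x=2 → posterior Gamma(6, 17/5)
obs 2: x=3 → posterior Gamma(9, 22/5)
obs 3: x=3 → posterior Gamma(12, 27/5)
obs 4: x=0 → posterior Gamma(12, 32/5)

alpha=12, beta=32/5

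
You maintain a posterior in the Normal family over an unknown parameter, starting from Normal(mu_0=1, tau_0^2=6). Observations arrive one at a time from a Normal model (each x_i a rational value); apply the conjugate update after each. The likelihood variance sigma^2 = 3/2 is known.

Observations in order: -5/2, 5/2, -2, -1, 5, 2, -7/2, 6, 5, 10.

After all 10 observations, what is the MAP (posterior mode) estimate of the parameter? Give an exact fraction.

obs 1: x=-5/2 → posterior Normal(-9/5, 6/5)
obs 2: x=5/2 → posterior Normal(1/9, 2/3)
obs 3: x=-2 → posterior Normal(-7/13, 6/13)
obs 4: x=-1 → posterior Normal(-11/17, 6/17)
obs 5: x=5 → posterior Normal(3/7, 2/7)
obs 6: x=2 → posterior Normal(17/25, 6/25)
obs 7: x=-7/2 → posterior Normal(3/29, 6/29)
obs 8: x=6 → posterior Normal(9/11, 2/11)
obs 9: x=5 → posterior Normal(47/37, 6/37)
obs 10: x=10 → posterior Normal(87/41, 6/41)

87/41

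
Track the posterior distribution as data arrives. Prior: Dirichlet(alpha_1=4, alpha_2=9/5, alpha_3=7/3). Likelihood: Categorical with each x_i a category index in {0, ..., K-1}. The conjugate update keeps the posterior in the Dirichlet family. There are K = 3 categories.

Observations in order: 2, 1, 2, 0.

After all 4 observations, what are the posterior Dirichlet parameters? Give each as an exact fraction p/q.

alpha_1=5, alpha_2=14/5, alpha_3=13/3

obs 1: x=2 → posterior Dirichlet(4, 9/5, 10/3)
obs 2: x=1 → posterior Dirichlet(4, 14/5, 10/3)
obs 3: x=2 → posterior Dirichlet(4, 14/5, 13/3)
obs 4: x=0 → posterior Dirichlet(5, 14/5, 13/3)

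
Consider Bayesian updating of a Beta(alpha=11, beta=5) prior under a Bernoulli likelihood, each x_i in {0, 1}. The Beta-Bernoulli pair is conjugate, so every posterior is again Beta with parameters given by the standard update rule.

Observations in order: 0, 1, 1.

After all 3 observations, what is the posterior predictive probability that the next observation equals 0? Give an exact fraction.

6/19

obs 1: x=0 → posterior Beta(11, 6)
obs 2: x=1 → posterior Beta(12, 6)
obs 3: x=1 → posterior Beta(13, 6)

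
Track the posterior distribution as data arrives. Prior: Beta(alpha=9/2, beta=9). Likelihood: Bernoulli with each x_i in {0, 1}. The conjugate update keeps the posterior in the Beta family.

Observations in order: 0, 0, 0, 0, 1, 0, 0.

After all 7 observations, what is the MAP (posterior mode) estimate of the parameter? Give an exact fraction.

obs 1: x=0 → posterior Beta(9/2, 10)
obs 2: x=0 → posterior Beta(9/2, 11)
obs 3: x=0 → posterior Beta(9/2, 12)
obs 4: x=0 → posterior Beta(9/2, 13)
obs 5: x=1 → posterior Beta(11/2, 13)
obs 6: x=0 → posterior Beta(11/2, 14)
obs 7: x=0 → posterior Beta(11/2, 15)

9/37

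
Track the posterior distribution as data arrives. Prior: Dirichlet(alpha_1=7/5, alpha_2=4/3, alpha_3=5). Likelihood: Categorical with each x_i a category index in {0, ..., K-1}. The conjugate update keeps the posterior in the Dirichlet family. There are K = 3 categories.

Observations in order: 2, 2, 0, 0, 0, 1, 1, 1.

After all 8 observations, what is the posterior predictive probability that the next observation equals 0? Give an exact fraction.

obs 1: x=2 → posterior Dirichlet(7/5, 4/3, 6)
obs 2: x=2 → posterior Dirichlet(7/5, 4/3, 7)
obs 3: x=0 → posterior Dirichlet(12/5, 4/3, 7)
obs 4: x=0 → posterior Dirichlet(17/5, 4/3, 7)
obs 5: x=0 → posterior Dirichlet(22/5, 4/3, 7)
obs 6: x=1 → posterior Dirichlet(22/5, 7/3, 7)
obs 7: x=1 → posterior Dirichlet(22/5, 10/3, 7)
obs 8: x=1 → posterior Dirichlet(22/5, 13/3, 7)

33/118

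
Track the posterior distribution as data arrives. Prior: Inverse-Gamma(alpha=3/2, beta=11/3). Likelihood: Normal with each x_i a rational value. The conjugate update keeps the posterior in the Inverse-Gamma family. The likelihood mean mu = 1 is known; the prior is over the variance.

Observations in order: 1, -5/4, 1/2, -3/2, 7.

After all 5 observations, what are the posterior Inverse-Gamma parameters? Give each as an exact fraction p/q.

alpha=4, beta=2635/96

obs 1: x=1 → posterior Inverse-Gamma(2, 11/3)
obs 2: x=-5/4 → posterior Inverse-Gamma(5/2, 595/96)
obs 3: x=1/2 → posterior Inverse-Gamma(3, 607/96)
obs 4: x=-3/2 → posterior Inverse-Gamma(7/2, 907/96)
obs 5: x=7 → posterior Inverse-Gamma(4, 2635/96)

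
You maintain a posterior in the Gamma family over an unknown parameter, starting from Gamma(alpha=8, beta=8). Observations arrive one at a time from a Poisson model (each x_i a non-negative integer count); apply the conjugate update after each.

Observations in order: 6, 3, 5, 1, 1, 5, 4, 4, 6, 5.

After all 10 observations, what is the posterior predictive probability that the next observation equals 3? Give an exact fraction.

35102360032674999709721805474781058003397498927525696970004889600/164601446942513134106236725812829032045114121982009343319734091019

obs 1: x=6 → posterior Gamma(14, 9)
obs 2: x=3 → posterior Gamma(17, 10)
obs 3: x=5 → posterior Gamma(22, 11)
obs 4: x=1 → posterior Gamma(23, 12)
obs 5: x=1 → posterior Gamma(24, 13)
obs 6: x=5 → posterior Gamma(29, 14)
obs 7: x=4 → posterior Gamma(33, 15)
obs 8: x=4 → posterior Gamma(37, 16)
obs 9: x=6 → posterior Gamma(43, 17)
obs 10: x=5 → posterior Gamma(48, 18)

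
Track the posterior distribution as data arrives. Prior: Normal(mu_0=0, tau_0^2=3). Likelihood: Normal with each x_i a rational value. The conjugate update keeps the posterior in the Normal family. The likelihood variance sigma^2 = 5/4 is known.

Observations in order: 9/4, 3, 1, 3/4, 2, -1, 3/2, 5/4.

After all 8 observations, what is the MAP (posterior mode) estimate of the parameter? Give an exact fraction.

obs 1: x=9/4 → posterior Normal(27/17, 15/17)
obs 2: x=3 → posterior Normal(63/29, 15/29)
obs 3: x=1 → posterior Normal(75/41, 15/41)
obs 4: x=3/4 → posterior Normal(84/53, 15/53)
obs 5: x=2 → posterior Normal(108/65, 3/13)
obs 6: x=-1 → posterior Normal(96/77, 15/77)
obs 7: x=3/2 → posterior Normal(114/89, 15/89)
obs 8: x=5/4 → posterior Normal(129/101, 15/101)

129/101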